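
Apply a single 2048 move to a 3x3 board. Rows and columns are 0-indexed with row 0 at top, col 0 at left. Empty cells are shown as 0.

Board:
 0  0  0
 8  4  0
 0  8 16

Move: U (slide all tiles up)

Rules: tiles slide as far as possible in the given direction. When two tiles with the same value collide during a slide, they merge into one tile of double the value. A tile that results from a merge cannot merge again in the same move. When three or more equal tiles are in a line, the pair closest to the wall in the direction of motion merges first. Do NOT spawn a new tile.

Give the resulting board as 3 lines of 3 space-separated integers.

Slide up:
col 0: [0, 8, 0] -> [8, 0, 0]
col 1: [0, 4, 8] -> [4, 8, 0]
col 2: [0, 0, 16] -> [16, 0, 0]

Answer:  8  4 16
 0  8  0
 0  0  0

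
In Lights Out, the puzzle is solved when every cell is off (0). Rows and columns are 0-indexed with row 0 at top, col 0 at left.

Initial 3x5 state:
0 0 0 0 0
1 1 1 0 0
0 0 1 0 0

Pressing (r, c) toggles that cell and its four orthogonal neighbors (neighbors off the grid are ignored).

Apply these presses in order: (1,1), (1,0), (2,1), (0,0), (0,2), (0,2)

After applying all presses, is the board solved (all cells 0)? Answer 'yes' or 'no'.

Answer: yes

Derivation:
After press 1 at (1,1):
0 1 0 0 0
0 0 0 0 0
0 1 1 0 0

After press 2 at (1,0):
1 1 0 0 0
1 1 0 0 0
1 1 1 0 0

After press 3 at (2,1):
1 1 0 0 0
1 0 0 0 0
0 0 0 0 0

After press 4 at (0,0):
0 0 0 0 0
0 0 0 0 0
0 0 0 0 0

After press 5 at (0,2):
0 1 1 1 0
0 0 1 0 0
0 0 0 0 0

After press 6 at (0,2):
0 0 0 0 0
0 0 0 0 0
0 0 0 0 0

Lights still on: 0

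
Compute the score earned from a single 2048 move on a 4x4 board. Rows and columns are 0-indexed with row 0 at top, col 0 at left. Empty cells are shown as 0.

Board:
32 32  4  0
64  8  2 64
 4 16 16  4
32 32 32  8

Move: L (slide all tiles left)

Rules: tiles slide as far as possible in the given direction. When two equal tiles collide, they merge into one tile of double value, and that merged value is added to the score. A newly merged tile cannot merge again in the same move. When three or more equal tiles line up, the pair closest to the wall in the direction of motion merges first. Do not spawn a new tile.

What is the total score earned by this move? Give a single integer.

Answer: 160

Derivation:
Slide left:
row 0: [32, 32, 4, 0] -> [64, 4, 0, 0]  score +64 (running 64)
row 1: [64, 8, 2, 64] -> [64, 8, 2, 64]  score +0 (running 64)
row 2: [4, 16, 16, 4] -> [4, 32, 4, 0]  score +32 (running 96)
row 3: [32, 32, 32, 8] -> [64, 32, 8, 0]  score +64 (running 160)
Board after move:
64  4  0  0
64  8  2 64
 4 32  4  0
64 32  8  0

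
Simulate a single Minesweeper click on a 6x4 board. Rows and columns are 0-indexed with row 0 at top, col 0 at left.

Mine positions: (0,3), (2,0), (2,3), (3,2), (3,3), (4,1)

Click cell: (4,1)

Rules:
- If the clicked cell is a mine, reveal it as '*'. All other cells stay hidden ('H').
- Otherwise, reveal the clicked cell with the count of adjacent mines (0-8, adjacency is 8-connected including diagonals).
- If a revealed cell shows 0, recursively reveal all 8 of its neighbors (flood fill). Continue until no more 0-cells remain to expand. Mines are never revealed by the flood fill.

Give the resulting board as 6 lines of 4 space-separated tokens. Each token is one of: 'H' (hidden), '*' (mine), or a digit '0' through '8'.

H H H H
H H H H
H H H H
H H H H
H * H H
H H H H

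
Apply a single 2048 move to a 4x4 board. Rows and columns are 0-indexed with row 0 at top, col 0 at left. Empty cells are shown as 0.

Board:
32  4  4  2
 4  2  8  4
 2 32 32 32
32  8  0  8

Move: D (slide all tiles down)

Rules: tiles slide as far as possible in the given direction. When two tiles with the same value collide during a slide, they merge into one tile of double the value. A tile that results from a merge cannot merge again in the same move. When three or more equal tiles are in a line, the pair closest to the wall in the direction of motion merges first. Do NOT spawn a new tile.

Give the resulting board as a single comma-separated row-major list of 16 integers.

Answer: 32, 4, 0, 2, 4, 2, 4, 4, 2, 32, 8, 32, 32, 8, 32, 8

Derivation:
Slide down:
col 0: [32, 4, 2, 32] -> [32, 4, 2, 32]
col 1: [4, 2, 32, 8] -> [4, 2, 32, 8]
col 2: [4, 8, 32, 0] -> [0, 4, 8, 32]
col 3: [2, 4, 32, 8] -> [2, 4, 32, 8]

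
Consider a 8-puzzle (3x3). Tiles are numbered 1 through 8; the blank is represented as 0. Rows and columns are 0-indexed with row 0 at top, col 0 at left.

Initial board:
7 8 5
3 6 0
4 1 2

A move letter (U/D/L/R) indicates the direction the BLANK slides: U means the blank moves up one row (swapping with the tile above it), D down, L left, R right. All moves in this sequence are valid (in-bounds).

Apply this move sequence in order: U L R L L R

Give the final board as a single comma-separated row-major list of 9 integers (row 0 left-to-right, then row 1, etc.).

After move 1 (U):
7 8 0
3 6 5
4 1 2

After move 2 (L):
7 0 8
3 6 5
4 1 2

After move 3 (R):
7 8 0
3 6 5
4 1 2

After move 4 (L):
7 0 8
3 6 5
4 1 2

After move 5 (L):
0 7 8
3 6 5
4 1 2

After move 6 (R):
7 0 8
3 6 5
4 1 2

Answer: 7, 0, 8, 3, 6, 5, 4, 1, 2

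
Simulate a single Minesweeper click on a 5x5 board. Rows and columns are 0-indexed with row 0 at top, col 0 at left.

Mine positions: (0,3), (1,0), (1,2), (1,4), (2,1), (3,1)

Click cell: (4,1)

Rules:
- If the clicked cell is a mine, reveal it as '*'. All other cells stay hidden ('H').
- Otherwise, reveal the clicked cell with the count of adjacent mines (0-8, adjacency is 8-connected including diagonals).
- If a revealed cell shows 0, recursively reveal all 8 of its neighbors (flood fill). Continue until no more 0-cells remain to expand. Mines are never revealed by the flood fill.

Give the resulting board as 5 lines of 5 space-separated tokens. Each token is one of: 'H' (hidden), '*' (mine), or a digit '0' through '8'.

H H H H H
H H H H H
H H H H H
H H H H H
H 1 H H H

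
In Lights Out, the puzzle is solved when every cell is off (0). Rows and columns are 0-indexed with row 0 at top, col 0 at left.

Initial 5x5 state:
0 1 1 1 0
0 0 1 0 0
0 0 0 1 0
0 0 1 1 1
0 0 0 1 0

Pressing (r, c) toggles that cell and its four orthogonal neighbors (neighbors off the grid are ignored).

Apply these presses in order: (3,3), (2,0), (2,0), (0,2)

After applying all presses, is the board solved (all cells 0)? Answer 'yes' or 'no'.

Answer: yes

Derivation:
After press 1 at (3,3):
0 1 1 1 0
0 0 1 0 0
0 0 0 0 0
0 0 0 0 0
0 0 0 0 0

After press 2 at (2,0):
0 1 1 1 0
1 0 1 0 0
1 1 0 0 0
1 0 0 0 0
0 0 0 0 0

After press 3 at (2,0):
0 1 1 1 0
0 0 1 0 0
0 0 0 0 0
0 0 0 0 0
0 0 0 0 0

After press 4 at (0,2):
0 0 0 0 0
0 0 0 0 0
0 0 0 0 0
0 0 0 0 0
0 0 0 0 0

Lights still on: 0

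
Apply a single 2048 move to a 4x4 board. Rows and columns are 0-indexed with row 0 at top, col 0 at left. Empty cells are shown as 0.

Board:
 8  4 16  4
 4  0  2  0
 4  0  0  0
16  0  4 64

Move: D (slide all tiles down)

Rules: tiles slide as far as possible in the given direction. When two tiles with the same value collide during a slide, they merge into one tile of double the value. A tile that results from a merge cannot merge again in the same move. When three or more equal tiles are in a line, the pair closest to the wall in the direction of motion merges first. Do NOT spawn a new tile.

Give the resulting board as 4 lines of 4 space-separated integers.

Slide down:
col 0: [8, 4, 4, 16] -> [0, 8, 8, 16]
col 1: [4, 0, 0, 0] -> [0, 0, 0, 4]
col 2: [16, 2, 0, 4] -> [0, 16, 2, 4]
col 3: [4, 0, 0, 64] -> [0, 0, 4, 64]

Answer:  0  0  0  0
 8  0 16  0
 8  0  2  4
16  4  4 64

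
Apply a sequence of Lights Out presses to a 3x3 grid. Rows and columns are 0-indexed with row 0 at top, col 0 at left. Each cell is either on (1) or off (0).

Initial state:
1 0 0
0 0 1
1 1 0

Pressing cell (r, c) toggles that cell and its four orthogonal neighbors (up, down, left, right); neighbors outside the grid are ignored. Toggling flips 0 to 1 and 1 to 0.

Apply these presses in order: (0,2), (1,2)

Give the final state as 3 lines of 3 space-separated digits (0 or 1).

Answer: 1 1 0
0 1 1
1 1 1

Derivation:
After press 1 at (0,2):
1 1 1
0 0 0
1 1 0

After press 2 at (1,2):
1 1 0
0 1 1
1 1 1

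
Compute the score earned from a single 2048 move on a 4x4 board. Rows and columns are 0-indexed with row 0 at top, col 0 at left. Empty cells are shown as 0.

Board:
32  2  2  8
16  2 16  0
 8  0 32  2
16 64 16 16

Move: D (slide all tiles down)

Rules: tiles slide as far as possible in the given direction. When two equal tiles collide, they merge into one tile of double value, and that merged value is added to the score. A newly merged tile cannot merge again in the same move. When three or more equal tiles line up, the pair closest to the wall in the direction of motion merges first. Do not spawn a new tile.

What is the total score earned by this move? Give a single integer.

Answer: 4

Derivation:
Slide down:
col 0: [32, 16, 8, 16] -> [32, 16, 8, 16]  score +0 (running 0)
col 1: [2, 2, 0, 64] -> [0, 0, 4, 64]  score +4 (running 4)
col 2: [2, 16, 32, 16] -> [2, 16, 32, 16]  score +0 (running 4)
col 3: [8, 0, 2, 16] -> [0, 8, 2, 16]  score +0 (running 4)
Board after move:
32  0  2  0
16  0 16  8
 8  4 32  2
16 64 16 16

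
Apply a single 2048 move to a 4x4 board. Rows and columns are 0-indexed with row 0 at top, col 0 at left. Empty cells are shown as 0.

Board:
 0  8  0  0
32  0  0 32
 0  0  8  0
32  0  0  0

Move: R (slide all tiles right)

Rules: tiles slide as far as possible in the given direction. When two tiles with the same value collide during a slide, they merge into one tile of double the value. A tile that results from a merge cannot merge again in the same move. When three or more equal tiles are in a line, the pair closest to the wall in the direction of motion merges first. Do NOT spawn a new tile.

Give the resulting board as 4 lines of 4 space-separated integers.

Slide right:
row 0: [0, 8, 0, 0] -> [0, 0, 0, 8]
row 1: [32, 0, 0, 32] -> [0, 0, 0, 64]
row 2: [0, 0, 8, 0] -> [0, 0, 0, 8]
row 3: [32, 0, 0, 0] -> [0, 0, 0, 32]

Answer:  0  0  0  8
 0  0  0 64
 0  0  0  8
 0  0  0 32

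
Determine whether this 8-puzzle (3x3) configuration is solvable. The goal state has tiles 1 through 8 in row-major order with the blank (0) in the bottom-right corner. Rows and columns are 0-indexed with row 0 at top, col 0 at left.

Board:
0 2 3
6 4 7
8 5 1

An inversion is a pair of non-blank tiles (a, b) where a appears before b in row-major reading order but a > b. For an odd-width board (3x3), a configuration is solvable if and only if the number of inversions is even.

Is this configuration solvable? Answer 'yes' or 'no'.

Answer: no

Derivation:
Inversions (pairs i<j in row-major order where tile[i] > tile[j] > 0): 11
11 is odd, so the puzzle is not solvable.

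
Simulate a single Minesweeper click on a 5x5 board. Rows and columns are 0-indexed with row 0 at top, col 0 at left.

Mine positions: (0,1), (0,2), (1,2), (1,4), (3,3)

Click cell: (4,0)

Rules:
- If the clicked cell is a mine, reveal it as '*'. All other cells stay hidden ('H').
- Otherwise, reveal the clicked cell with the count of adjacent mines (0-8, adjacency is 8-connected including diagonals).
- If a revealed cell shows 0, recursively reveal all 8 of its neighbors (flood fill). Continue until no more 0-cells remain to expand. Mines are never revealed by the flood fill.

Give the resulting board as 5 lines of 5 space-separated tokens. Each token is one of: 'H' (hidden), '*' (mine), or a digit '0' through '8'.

H H H H H
1 3 H H H
0 1 2 H H
0 0 1 H H
0 0 1 H H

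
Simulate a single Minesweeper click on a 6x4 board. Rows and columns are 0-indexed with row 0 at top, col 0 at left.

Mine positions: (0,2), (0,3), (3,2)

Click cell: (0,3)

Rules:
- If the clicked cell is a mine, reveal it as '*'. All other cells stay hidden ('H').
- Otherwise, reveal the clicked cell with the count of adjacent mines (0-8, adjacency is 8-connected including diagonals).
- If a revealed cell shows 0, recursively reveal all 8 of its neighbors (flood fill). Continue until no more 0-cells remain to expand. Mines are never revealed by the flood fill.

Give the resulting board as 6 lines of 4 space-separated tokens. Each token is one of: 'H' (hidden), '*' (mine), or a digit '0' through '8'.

H H H *
H H H H
H H H H
H H H H
H H H H
H H H H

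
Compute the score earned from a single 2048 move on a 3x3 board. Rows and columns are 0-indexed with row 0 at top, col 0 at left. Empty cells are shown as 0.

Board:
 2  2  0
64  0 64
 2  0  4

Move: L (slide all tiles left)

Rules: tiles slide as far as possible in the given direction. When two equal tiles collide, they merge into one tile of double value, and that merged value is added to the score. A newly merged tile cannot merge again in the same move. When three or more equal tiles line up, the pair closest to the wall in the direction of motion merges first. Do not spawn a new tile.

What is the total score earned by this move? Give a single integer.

Answer: 132

Derivation:
Slide left:
row 0: [2, 2, 0] -> [4, 0, 0]  score +4 (running 4)
row 1: [64, 0, 64] -> [128, 0, 0]  score +128 (running 132)
row 2: [2, 0, 4] -> [2, 4, 0]  score +0 (running 132)
Board after move:
  4   0   0
128   0   0
  2   4   0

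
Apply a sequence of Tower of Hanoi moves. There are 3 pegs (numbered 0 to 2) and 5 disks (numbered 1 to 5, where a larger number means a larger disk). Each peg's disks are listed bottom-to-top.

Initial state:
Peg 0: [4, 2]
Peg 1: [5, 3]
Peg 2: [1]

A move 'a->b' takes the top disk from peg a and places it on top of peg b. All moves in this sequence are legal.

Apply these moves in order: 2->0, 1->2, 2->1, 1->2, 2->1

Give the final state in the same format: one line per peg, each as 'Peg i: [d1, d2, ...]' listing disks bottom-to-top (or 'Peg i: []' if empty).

After move 1 (2->0):
Peg 0: [4, 2, 1]
Peg 1: [5, 3]
Peg 2: []

After move 2 (1->2):
Peg 0: [4, 2, 1]
Peg 1: [5]
Peg 2: [3]

After move 3 (2->1):
Peg 0: [4, 2, 1]
Peg 1: [5, 3]
Peg 2: []

After move 4 (1->2):
Peg 0: [4, 2, 1]
Peg 1: [5]
Peg 2: [3]

After move 5 (2->1):
Peg 0: [4, 2, 1]
Peg 1: [5, 3]
Peg 2: []

Answer: Peg 0: [4, 2, 1]
Peg 1: [5, 3]
Peg 2: []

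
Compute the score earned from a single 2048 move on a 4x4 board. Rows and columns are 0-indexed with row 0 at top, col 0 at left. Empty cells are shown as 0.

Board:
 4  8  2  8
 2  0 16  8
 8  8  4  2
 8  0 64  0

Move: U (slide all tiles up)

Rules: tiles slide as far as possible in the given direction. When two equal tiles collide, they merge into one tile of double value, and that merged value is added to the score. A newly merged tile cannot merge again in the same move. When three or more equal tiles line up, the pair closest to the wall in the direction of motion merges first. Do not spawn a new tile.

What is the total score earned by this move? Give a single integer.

Slide up:
col 0: [4, 2, 8, 8] -> [4, 2, 16, 0]  score +16 (running 16)
col 1: [8, 0, 8, 0] -> [16, 0, 0, 0]  score +16 (running 32)
col 2: [2, 16, 4, 64] -> [2, 16, 4, 64]  score +0 (running 32)
col 3: [8, 8, 2, 0] -> [16, 2, 0, 0]  score +16 (running 48)
Board after move:
 4 16  2 16
 2  0 16  2
16  0  4  0
 0  0 64  0

Answer: 48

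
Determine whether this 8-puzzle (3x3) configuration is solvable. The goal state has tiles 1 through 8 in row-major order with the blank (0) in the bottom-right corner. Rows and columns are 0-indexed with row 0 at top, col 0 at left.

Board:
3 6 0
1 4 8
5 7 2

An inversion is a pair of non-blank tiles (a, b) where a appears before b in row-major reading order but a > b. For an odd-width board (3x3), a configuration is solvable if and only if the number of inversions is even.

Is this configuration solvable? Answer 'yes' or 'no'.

Inversions (pairs i<j in row-major order where tile[i] > tile[j] > 0): 12
12 is even, so the puzzle is solvable.

Answer: yes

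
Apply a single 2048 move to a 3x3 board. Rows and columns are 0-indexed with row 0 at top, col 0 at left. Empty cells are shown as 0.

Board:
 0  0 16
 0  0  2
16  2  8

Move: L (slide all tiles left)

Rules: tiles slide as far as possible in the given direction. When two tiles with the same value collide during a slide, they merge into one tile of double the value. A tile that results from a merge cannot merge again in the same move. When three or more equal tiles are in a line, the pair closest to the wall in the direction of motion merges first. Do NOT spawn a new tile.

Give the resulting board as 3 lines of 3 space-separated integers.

Answer: 16  0  0
 2  0  0
16  2  8

Derivation:
Slide left:
row 0: [0, 0, 16] -> [16, 0, 0]
row 1: [0, 0, 2] -> [2, 0, 0]
row 2: [16, 2, 8] -> [16, 2, 8]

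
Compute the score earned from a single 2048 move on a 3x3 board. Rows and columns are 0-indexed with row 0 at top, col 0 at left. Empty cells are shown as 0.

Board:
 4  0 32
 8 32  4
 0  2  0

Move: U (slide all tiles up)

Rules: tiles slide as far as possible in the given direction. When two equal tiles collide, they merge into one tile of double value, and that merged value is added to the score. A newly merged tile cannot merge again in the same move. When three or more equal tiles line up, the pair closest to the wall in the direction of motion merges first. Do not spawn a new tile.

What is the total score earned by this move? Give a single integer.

Slide up:
col 0: [4, 8, 0] -> [4, 8, 0]  score +0 (running 0)
col 1: [0, 32, 2] -> [32, 2, 0]  score +0 (running 0)
col 2: [32, 4, 0] -> [32, 4, 0]  score +0 (running 0)
Board after move:
 4 32 32
 8  2  4
 0  0  0

Answer: 0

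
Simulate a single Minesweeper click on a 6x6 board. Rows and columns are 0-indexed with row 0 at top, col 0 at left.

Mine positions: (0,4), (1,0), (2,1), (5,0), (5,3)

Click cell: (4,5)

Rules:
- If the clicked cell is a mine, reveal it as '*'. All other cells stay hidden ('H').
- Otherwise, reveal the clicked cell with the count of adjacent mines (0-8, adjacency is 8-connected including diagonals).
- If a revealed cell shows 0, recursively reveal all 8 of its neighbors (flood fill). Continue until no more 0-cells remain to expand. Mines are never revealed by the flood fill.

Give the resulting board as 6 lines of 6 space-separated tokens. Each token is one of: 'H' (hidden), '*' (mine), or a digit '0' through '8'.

H H H H H H
H H 1 1 1 1
H H 1 0 0 0
H H 1 0 0 0
H H 1 1 1 0
H H H H 1 0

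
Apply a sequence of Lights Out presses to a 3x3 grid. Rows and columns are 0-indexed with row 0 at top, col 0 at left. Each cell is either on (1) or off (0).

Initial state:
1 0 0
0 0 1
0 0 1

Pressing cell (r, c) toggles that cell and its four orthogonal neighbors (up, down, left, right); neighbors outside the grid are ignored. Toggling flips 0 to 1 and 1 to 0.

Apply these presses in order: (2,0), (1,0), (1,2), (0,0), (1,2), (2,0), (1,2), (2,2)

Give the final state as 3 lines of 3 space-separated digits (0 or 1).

Answer: 1 1 1
0 0 1
1 1 1

Derivation:
After press 1 at (2,0):
1 0 0
1 0 1
1 1 1

After press 2 at (1,0):
0 0 0
0 1 1
0 1 1

After press 3 at (1,2):
0 0 1
0 0 0
0 1 0

After press 4 at (0,0):
1 1 1
1 0 0
0 1 0

After press 5 at (1,2):
1 1 0
1 1 1
0 1 1

After press 6 at (2,0):
1 1 0
0 1 1
1 0 1

After press 7 at (1,2):
1 1 1
0 0 0
1 0 0

After press 8 at (2,2):
1 1 1
0 0 1
1 1 1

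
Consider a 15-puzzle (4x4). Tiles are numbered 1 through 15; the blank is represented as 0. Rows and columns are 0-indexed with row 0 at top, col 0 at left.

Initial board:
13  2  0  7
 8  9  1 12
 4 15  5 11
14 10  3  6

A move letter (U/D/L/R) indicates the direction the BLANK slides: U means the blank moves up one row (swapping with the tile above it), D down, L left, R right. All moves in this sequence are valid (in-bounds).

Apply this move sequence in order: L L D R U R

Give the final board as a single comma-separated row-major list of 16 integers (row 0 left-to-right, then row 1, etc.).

Answer: 8, 2, 0, 7, 9, 13, 1, 12, 4, 15, 5, 11, 14, 10, 3, 6

Derivation:
After move 1 (L):
13  0  2  7
 8  9  1 12
 4 15  5 11
14 10  3  6

After move 2 (L):
 0 13  2  7
 8  9  1 12
 4 15  5 11
14 10  3  6

After move 3 (D):
 8 13  2  7
 0  9  1 12
 4 15  5 11
14 10  3  6

After move 4 (R):
 8 13  2  7
 9  0  1 12
 4 15  5 11
14 10  3  6

After move 5 (U):
 8  0  2  7
 9 13  1 12
 4 15  5 11
14 10  3  6

After move 6 (R):
 8  2  0  7
 9 13  1 12
 4 15  5 11
14 10  3  6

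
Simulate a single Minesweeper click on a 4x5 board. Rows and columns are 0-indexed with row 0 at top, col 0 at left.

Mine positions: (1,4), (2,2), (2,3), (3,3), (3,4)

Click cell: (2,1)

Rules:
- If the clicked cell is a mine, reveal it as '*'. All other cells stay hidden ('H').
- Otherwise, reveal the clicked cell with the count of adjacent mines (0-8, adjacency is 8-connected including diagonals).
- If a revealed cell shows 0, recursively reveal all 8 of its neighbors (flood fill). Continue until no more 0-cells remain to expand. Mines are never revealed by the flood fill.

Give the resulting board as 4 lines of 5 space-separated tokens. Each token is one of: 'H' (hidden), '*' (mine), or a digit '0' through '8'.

H H H H H
H H H H H
H 1 H H H
H H H H H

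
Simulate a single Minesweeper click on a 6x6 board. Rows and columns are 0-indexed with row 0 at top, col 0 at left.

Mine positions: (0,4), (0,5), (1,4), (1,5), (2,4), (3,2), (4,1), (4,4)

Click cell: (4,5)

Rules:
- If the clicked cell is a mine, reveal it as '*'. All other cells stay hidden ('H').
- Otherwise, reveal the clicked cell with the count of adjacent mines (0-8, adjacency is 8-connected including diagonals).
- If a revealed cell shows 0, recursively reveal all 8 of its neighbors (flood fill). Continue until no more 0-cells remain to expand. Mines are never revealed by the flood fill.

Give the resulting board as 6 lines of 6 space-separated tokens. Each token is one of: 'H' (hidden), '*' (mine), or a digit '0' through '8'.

H H H H H H
H H H H H H
H H H H H H
H H H H H H
H H H H H 1
H H H H H H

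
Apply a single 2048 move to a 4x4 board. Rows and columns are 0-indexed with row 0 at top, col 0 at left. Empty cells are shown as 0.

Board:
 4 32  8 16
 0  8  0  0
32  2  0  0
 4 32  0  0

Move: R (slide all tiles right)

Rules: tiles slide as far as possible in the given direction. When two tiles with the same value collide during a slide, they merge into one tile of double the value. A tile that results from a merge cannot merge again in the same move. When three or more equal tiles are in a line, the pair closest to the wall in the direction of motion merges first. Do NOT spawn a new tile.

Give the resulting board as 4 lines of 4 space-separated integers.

Answer:  4 32  8 16
 0  0  0  8
 0  0 32  2
 0  0  4 32

Derivation:
Slide right:
row 0: [4, 32, 8, 16] -> [4, 32, 8, 16]
row 1: [0, 8, 0, 0] -> [0, 0, 0, 8]
row 2: [32, 2, 0, 0] -> [0, 0, 32, 2]
row 3: [4, 32, 0, 0] -> [0, 0, 4, 32]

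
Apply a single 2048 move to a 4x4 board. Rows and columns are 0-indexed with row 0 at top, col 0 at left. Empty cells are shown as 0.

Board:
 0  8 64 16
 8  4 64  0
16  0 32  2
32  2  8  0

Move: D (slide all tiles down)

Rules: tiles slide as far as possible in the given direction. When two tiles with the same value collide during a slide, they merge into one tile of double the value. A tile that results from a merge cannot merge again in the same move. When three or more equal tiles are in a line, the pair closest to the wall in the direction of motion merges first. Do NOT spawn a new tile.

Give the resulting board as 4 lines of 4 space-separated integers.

Answer:   0   0   0   0
  8   8 128   0
 16   4  32  16
 32   2   8   2

Derivation:
Slide down:
col 0: [0, 8, 16, 32] -> [0, 8, 16, 32]
col 1: [8, 4, 0, 2] -> [0, 8, 4, 2]
col 2: [64, 64, 32, 8] -> [0, 128, 32, 8]
col 3: [16, 0, 2, 0] -> [0, 0, 16, 2]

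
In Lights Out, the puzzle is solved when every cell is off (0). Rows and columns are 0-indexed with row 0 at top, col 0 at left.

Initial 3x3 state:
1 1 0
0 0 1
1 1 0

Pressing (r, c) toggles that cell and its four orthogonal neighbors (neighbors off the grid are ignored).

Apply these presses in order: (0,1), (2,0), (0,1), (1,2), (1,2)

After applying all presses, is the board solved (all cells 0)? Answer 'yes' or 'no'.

After press 1 at (0,1):
0 0 1
0 1 1
1 1 0

After press 2 at (2,0):
0 0 1
1 1 1
0 0 0

After press 3 at (0,1):
1 1 0
1 0 1
0 0 0

After press 4 at (1,2):
1 1 1
1 1 0
0 0 1

After press 5 at (1,2):
1 1 0
1 0 1
0 0 0

Lights still on: 4

Answer: no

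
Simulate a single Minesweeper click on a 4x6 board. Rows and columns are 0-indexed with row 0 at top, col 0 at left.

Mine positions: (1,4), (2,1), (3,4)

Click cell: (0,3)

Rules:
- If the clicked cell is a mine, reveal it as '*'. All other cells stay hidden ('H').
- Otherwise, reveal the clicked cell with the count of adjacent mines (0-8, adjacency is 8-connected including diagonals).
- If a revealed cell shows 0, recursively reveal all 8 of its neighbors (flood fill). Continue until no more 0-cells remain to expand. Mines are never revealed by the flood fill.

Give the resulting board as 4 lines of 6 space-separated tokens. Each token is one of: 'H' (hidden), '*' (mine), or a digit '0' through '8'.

H H H 1 H H
H H H H H H
H H H H H H
H H H H H H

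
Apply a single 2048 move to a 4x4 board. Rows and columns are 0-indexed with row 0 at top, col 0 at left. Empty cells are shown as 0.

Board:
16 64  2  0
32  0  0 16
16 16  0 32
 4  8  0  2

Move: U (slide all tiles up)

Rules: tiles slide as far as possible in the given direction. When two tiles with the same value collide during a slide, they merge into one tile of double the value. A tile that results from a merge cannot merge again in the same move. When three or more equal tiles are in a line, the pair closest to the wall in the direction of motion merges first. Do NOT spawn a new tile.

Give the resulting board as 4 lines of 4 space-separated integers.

Slide up:
col 0: [16, 32, 16, 4] -> [16, 32, 16, 4]
col 1: [64, 0, 16, 8] -> [64, 16, 8, 0]
col 2: [2, 0, 0, 0] -> [2, 0, 0, 0]
col 3: [0, 16, 32, 2] -> [16, 32, 2, 0]

Answer: 16 64  2 16
32 16  0 32
16  8  0  2
 4  0  0  0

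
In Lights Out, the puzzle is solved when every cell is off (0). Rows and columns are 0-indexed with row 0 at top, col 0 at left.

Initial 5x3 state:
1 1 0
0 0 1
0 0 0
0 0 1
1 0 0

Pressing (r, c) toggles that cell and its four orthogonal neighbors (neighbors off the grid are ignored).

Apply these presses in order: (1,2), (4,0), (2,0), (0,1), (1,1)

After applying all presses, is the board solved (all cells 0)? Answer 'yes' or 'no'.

Answer: no

Derivation:
After press 1 at (1,2):
1 1 1
0 1 0
0 0 1
0 0 1
1 0 0

After press 2 at (4,0):
1 1 1
0 1 0
0 0 1
1 0 1
0 1 0

After press 3 at (2,0):
1 1 1
1 1 0
1 1 1
0 0 1
0 1 0

After press 4 at (0,1):
0 0 0
1 0 0
1 1 1
0 0 1
0 1 0

After press 5 at (1,1):
0 1 0
0 1 1
1 0 1
0 0 1
0 1 0

Lights still on: 7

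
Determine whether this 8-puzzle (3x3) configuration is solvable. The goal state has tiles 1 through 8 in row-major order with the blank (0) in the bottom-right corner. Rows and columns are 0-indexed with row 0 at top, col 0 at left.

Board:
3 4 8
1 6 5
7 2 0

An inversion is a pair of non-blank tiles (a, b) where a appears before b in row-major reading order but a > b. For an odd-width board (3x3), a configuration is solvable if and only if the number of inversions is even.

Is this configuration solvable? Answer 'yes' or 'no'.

Inversions (pairs i<j in row-major order where tile[i] > tile[j] > 0): 13
13 is odd, so the puzzle is not solvable.

Answer: no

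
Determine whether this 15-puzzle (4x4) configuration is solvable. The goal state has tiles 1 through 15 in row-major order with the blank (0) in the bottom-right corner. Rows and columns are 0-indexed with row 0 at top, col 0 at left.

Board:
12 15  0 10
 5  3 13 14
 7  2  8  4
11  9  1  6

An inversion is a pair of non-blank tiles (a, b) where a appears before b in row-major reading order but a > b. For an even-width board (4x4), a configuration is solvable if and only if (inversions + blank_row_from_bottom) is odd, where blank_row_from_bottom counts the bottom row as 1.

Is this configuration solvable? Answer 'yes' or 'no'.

Inversions: 69
Blank is in row 0 (0-indexed from top), which is row 4 counting from the bottom (bottom = 1).
69 + 4 = 73, which is odd, so the puzzle is solvable.

Answer: yes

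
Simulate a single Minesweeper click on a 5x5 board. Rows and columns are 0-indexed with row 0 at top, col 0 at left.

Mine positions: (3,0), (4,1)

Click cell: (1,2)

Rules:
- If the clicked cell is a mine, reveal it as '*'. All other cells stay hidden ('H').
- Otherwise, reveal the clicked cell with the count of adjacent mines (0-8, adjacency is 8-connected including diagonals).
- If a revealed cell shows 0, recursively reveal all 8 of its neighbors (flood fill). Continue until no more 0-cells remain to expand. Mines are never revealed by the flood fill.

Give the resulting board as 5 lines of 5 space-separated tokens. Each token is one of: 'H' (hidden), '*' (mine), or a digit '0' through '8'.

0 0 0 0 0
0 0 0 0 0
1 1 0 0 0
H 2 1 0 0
H H 1 0 0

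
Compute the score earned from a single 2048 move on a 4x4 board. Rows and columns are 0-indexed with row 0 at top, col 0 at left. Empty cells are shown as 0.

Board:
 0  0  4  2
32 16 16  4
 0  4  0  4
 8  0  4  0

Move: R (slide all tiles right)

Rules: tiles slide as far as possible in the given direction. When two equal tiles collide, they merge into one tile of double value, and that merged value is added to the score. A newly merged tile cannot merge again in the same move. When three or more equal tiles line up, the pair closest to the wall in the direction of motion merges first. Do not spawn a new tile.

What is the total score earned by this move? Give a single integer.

Slide right:
row 0: [0, 0, 4, 2] -> [0, 0, 4, 2]  score +0 (running 0)
row 1: [32, 16, 16, 4] -> [0, 32, 32, 4]  score +32 (running 32)
row 2: [0, 4, 0, 4] -> [0, 0, 0, 8]  score +8 (running 40)
row 3: [8, 0, 4, 0] -> [0, 0, 8, 4]  score +0 (running 40)
Board after move:
 0  0  4  2
 0 32 32  4
 0  0  0  8
 0  0  8  4

Answer: 40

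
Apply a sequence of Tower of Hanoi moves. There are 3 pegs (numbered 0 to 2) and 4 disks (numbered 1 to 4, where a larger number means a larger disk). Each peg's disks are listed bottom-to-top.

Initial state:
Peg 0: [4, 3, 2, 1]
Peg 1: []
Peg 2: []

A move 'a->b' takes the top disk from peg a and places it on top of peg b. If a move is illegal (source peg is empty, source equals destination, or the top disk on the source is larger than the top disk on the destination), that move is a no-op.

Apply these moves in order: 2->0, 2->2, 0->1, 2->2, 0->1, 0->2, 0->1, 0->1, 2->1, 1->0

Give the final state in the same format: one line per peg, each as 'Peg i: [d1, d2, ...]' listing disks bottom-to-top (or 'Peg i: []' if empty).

After move 1 (2->0):
Peg 0: [4, 3, 2, 1]
Peg 1: []
Peg 2: []

After move 2 (2->2):
Peg 0: [4, 3, 2, 1]
Peg 1: []
Peg 2: []

After move 3 (0->1):
Peg 0: [4, 3, 2]
Peg 1: [1]
Peg 2: []

After move 4 (2->2):
Peg 0: [4, 3, 2]
Peg 1: [1]
Peg 2: []

After move 5 (0->1):
Peg 0: [4, 3, 2]
Peg 1: [1]
Peg 2: []

After move 6 (0->2):
Peg 0: [4, 3]
Peg 1: [1]
Peg 2: [2]

After move 7 (0->1):
Peg 0: [4, 3]
Peg 1: [1]
Peg 2: [2]

After move 8 (0->1):
Peg 0: [4, 3]
Peg 1: [1]
Peg 2: [2]

After move 9 (2->1):
Peg 0: [4, 3]
Peg 1: [1]
Peg 2: [2]

After move 10 (1->0):
Peg 0: [4, 3, 1]
Peg 1: []
Peg 2: [2]

Answer: Peg 0: [4, 3, 1]
Peg 1: []
Peg 2: [2]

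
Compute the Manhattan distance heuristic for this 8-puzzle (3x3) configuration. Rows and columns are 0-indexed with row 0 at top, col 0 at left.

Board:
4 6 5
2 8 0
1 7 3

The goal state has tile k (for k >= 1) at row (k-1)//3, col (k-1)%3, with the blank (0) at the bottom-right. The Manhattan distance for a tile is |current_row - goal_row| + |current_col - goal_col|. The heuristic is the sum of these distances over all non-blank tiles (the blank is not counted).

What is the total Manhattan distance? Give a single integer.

Tile 4: (0,0)->(1,0) = 1
Tile 6: (0,1)->(1,2) = 2
Tile 5: (0,2)->(1,1) = 2
Tile 2: (1,0)->(0,1) = 2
Tile 8: (1,1)->(2,1) = 1
Tile 1: (2,0)->(0,0) = 2
Tile 7: (2,1)->(2,0) = 1
Tile 3: (2,2)->(0,2) = 2
Sum: 1 + 2 + 2 + 2 + 1 + 2 + 1 + 2 = 13

Answer: 13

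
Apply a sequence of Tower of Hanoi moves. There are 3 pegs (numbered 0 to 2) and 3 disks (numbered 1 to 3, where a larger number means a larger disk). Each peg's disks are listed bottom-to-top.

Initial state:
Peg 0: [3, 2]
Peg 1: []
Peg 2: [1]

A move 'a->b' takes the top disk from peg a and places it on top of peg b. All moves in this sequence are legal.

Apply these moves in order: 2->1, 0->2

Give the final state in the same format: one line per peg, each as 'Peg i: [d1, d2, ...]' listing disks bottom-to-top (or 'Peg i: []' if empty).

Answer: Peg 0: [3]
Peg 1: [1]
Peg 2: [2]

Derivation:
After move 1 (2->1):
Peg 0: [3, 2]
Peg 1: [1]
Peg 2: []

After move 2 (0->2):
Peg 0: [3]
Peg 1: [1]
Peg 2: [2]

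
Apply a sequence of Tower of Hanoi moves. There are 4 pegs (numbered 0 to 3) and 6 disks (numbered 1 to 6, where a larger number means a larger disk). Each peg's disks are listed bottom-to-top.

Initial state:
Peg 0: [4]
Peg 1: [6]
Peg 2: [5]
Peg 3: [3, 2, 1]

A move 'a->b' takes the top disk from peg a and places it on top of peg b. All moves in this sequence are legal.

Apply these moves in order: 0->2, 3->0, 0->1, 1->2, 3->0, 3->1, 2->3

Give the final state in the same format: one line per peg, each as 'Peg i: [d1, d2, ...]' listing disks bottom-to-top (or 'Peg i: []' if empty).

After move 1 (0->2):
Peg 0: []
Peg 1: [6]
Peg 2: [5, 4]
Peg 3: [3, 2, 1]

After move 2 (3->0):
Peg 0: [1]
Peg 1: [6]
Peg 2: [5, 4]
Peg 3: [3, 2]

After move 3 (0->1):
Peg 0: []
Peg 1: [6, 1]
Peg 2: [5, 4]
Peg 3: [3, 2]

After move 4 (1->2):
Peg 0: []
Peg 1: [6]
Peg 2: [5, 4, 1]
Peg 3: [3, 2]

After move 5 (3->0):
Peg 0: [2]
Peg 1: [6]
Peg 2: [5, 4, 1]
Peg 3: [3]

After move 6 (3->1):
Peg 0: [2]
Peg 1: [6, 3]
Peg 2: [5, 4, 1]
Peg 3: []

After move 7 (2->3):
Peg 0: [2]
Peg 1: [6, 3]
Peg 2: [5, 4]
Peg 3: [1]

Answer: Peg 0: [2]
Peg 1: [6, 3]
Peg 2: [5, 4]
Peg 3: [1]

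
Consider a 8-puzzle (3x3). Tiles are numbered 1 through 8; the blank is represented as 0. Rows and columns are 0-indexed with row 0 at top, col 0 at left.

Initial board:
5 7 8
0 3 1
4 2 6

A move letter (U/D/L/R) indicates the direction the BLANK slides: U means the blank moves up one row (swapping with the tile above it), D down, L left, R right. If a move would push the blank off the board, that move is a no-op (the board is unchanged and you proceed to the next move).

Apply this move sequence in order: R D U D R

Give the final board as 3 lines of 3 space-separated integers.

Answer: 5 7 8
3 2 1
4 6 0

Derivation:
After move 1 (R):
5 7 8
3 0 1
4 2 6

After move 2 (D):
5 7 8
3 2 1
4 0 6

After move 3 (U):
5 7 8
3 0 1
4 2 6

After move 4 (D):
5 7 8
3 2 1
4 0 6

After move 5 (R):
5 7 8
3 2 1
4 6 0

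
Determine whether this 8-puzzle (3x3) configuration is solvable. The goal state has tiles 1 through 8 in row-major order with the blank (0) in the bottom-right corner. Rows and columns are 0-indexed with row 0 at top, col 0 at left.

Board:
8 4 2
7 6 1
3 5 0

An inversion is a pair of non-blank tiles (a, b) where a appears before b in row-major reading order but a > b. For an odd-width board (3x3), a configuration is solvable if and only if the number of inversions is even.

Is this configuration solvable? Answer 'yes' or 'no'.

Inversions (pairs i<j in row-major order where tile[i] > tile[j] > 0): 18
18 is even, so the puzzle is solvable.

Answer: yes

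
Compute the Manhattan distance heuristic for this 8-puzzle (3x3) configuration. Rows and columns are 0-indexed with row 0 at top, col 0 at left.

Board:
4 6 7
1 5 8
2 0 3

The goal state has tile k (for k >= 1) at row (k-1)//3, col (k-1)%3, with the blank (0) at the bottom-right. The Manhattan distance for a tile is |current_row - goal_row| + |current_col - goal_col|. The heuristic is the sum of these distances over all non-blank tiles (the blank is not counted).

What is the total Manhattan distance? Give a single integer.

Answer: 15

Derivation:
Tile 4: (0,0)->(1,0) = 1
Tile 6: (0,1)->(1,2) = 2
Tile 7: (0,2)->(2,0) = 4
Tile 1: (1,0)->(0,0) = 1
Tile 5: (1,1)->(1,1) = 0
Tile 8: (1,2)->(2,1) = 2
Tile 2: (2,0)->(0,1) = 3
Tile 3: (2,2)->(0,2) = 2
Sum: 1 + 2 + 4 + 1 + 0 + 2 + 3 + 2 = 15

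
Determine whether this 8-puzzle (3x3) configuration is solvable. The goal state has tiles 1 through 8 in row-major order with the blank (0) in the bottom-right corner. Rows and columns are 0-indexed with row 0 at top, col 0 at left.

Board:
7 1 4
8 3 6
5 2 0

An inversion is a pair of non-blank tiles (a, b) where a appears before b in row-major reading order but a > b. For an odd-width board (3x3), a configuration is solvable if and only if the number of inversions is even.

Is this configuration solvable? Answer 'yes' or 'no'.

Inversions (pairs i<j in row-major order where tile[i] > tile[j] > 0): 16
16 is even, so the puzzle is solvable.

Answer: yes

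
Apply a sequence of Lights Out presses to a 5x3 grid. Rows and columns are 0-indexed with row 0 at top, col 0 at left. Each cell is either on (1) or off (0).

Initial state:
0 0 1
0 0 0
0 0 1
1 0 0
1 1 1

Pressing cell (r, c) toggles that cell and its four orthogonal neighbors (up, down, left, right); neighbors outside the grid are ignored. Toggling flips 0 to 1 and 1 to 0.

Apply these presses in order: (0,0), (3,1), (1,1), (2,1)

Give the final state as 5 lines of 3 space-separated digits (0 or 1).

After press 1 at (0,0):
1 1 1
1 0 0
0 0 1
1 0 0
1 1 1

After press 2 at (3,1):
1 1 1
1 0 0
0 1 1
0 1 1
1 0 1

After press 3 at (1,1):
1 0 1
0 1 1
0 0 1
0 1 1
1 0 1

After press 4 at (2,1):
1 0 1
0 0 1
1 1 0
0 0 1
1 0 1

Answer: 1 0 1
0 0 1
1 1 0
0 0 1
1 0 1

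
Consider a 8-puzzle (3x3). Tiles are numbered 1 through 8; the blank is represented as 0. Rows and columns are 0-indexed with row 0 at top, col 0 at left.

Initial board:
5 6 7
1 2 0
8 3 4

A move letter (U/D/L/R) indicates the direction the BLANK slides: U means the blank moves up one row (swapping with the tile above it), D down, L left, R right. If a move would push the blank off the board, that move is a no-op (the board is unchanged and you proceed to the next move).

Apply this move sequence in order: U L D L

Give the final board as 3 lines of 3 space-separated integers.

After move 1 (U):
5 6 0
1 2 7
8 3 4

After move 2 (L):
5 0 6
1 2 7
8 3 4

After move 3 (D):
5 2 6
1 0 7
8 3 4

After move 4 (L):
5 2 6
0 1 7
8 3 4

Answer: 5 2 6
0 1 7
8 3 4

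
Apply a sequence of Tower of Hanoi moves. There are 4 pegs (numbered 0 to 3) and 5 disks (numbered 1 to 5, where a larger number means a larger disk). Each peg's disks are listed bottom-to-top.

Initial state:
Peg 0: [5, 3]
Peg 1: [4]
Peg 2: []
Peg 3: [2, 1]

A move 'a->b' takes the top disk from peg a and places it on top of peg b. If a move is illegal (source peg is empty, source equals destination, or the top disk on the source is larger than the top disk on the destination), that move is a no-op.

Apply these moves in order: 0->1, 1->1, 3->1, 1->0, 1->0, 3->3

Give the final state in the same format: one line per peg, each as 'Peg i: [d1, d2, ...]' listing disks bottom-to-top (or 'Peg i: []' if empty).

After move 1 (0->1):
Peg 0: [5]
Peg 1: [4, 3]
Peg 2: []
Peg 3: [2, 1]

After move 2 (1->1):
Peg 0: [5]
Peg 1: [4, 3]
Peg 2: []
Peg 3: [2, 1]

After move 3 (3->1):
Peg 0: [5]
Peg 1: [4, 3, 1]
Peg 2: []
Peg 3: [2]

After move 4 (1->0):
Peg 0: [5, 1]
Peg 1: [4, 3]
Peg 2: []
Peg 3: [2]

After move 5 (1->0):
Peg 0: [5, 1]
Peg 1: [4, 3]
Peg 2: []
Peg 3: [2]

After move 6 (3->3):
Peg 0: [5, 1]
Peg 1: [4, 3]
Peg 2: []
Peg 3: [2]

Answer: Peg 0: [5, 1]
Peg 1: [4, 3]
Peg 2: []
Peg 3: [2]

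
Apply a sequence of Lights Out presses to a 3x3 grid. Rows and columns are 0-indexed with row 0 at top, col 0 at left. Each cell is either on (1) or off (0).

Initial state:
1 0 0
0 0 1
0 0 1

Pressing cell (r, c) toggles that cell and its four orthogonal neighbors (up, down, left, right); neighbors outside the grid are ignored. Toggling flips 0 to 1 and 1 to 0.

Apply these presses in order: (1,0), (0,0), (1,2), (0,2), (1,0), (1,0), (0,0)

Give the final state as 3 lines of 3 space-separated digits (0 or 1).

After press 1 at (1,0):
0 0 0
1 1 1
1 0 1

After press 2 at (0,0):
1 1 0
0 1 1
1 0 1

After press 3 at (1,2):
1 1 1
0 0 0
1 0 0

After press 4 at (0,2):
1 0 0
0 0 1
1 0 0

After press 5 at (1,0):
0 0 0
1 1 1
0 0 0

After press 6 at (1,0):
1 0 0
0 0 1
1 0 0

After press 7 at (0,0):
0 1 0
1 0 1
1 0 0

Answer: 0 1 0
1 0 1
1 0 0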